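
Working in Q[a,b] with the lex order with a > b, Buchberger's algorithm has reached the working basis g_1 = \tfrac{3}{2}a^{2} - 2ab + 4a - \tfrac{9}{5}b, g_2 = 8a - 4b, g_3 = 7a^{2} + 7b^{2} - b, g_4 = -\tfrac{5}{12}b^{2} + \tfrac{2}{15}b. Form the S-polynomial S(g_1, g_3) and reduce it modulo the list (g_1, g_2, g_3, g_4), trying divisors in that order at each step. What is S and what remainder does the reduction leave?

S(g_1, g_3) = -\tfrac{4}{3}ab + \tfrac{8}{3}a - b^{2} - \tfrac{37}{35}b; remainder on division = -\tfrac{9}{35}b.

lcm(LM(g_1), LM(g_3)) = a^{2}.
S = (lcm/LT(g_1))·g_1 − (lcm/LT(g_3))·g_3 = -\tfrac{4}{3}ab + \tfrac{8}{3}a - b^{2} - \tfrac{37}{35}b.
Reduce S modulo (g_1, g_2, g_3, g_4) in that order:
  leading term ab: subtract (-\tfrac{1}{6}b)·g_2 from -\tfrac{4}{3}ab + \tfrac{8}{3}a - b^{2} - \tfrac{37}{35}b → \tfrac{8}{3}a - \tfrac{5}{3}b^{2} - \tfrac{37}{35}b
  leading term a: subtract (\tfrac{1}{3})·g_2 from \tfrac{8}{3}a - \tfrac{5}{3}b^{2} - \tfrac{37}{35}b → -\tfrac{5}{3}b^{2} + \tfrac{29}{105}b
  leading term b^{2}: subtract (4)·g_4 from -\tfrac{5}{3}b^{2} + \tfrac{29}{105}b → -\tfrac{9}{35}b
  leading term b: no divisor's leading term divides it; move -\tfrac{9}{35}b to the remainder.
The remainder -\tfrac{9}{35}b is nonzero, so it would be added as the next basis element.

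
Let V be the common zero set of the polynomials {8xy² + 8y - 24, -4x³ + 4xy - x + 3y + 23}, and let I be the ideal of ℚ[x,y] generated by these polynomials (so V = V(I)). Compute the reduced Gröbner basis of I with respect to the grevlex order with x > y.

The reduced Gröbner basis is the canonical form of the ideal for this ordering.

f_1 = 8xy² + 8y - 24, LT = xy².
f_2 = -4x³ + 4xy - x + 3y + 23, LT = x³.

S(f_1,f_2): lcm = x³y². S = xy³ + x²y - ¼xy² + ¾y³ - 3x² + 23/4y².
  reduce S modulo (f_1, f_2):
  remainder x²y + ¾y³ - 3x² + 19/4y² + 13/4y - ¾ ≠ 0; add g_3 = x²y + ¾y³ - 3x² + 19/4y² + 13/4y - ¾ to the basis.

S(f_1,g_3): lcm = x²y². S = -¾y⁴ + 3x²y - 19/4y³ + xy - 13/4y² - 3x + ¾y.
  reduce S modulo (f_1, f_2, g_3):
  remainder -¾y⁴ - 7y³ + 9x² + xy - 35/2y² - 3x - 9y + 9/4 ≠ 0; add g_4 = -¾y⁴ - 7y³ + 9x² + xy - 35/2y² - 3x - 9y + 9/4 to the basis.

The other S-polynomials (S(f_2,g_3), S(f_1,g_4), S(f_2,g_4), S(g_3,g_4)) all reduce to 0 modulo the current basis, so we have a Gröbner basis.

G = {y⁴ + 28/3y³ - 12x² - 4/3xy + 70/3y² + 4x + 12y - 3, x³ - xy + ¼x - ¾y - 23/4, x²y + ¾y³ - 3x² + 19/4y² + 13/4y - ¾, xy² + y - 3}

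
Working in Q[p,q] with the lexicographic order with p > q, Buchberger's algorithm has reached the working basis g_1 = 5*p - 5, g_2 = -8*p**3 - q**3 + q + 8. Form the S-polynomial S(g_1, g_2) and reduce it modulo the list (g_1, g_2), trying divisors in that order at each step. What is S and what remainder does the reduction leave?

lcm(LM(g_1), LM(g_2)) = p**3.
S = (lcm/LT(g_1))·g_1 − (lcm/LT(g_2))·g_2 = -p**2 - 1/8*q**3 + 1/8*q + 1.
Reduce S modulo (g_1, g_2) in that order:
  leading term p**2: subtract (-1/5*p)·g_1 from -p**2 - 1/8*q**3 + 1/8*q + 1 → -p - 1/8*q**3 + 1/8*q + 1
  leading term p: subtract (-1/5)·g_1 from -p - 1/8*q**3 + 1/8*q + 1 → -1/8*q**3 + 1/8*q
  leading term q**3: no divisor's leading term divides it; move -1/8*q**3 to the remainder.
  leading term q: no divisor's leading term divides it; move 1/8*q to the remainder.
The remainder -1/8*q**3 + 1/8*q is nonzero, so it would be added as the next basis element.
An S-polynomial is built so that the two leading terms cancel; whether anything survives reduction is exactly the Gröbner-basis criterion.

S(g_1, g_2) = -p**2 - 1/8*q**3 + 1/8*q + 1; remainder on division = -1/8*q**3 + 1/8*q.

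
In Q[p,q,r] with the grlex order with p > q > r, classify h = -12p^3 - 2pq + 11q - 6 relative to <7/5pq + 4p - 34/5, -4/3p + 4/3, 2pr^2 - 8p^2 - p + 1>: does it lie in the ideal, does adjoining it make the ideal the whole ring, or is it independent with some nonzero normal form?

First compute the reduced Gröbner basis of I by Buchberger's algorithm.
f_1 = 7/5pq + 4p - 34/5, LT = pq.
f_2 = -4/3p + 4/3, LT = p.
f_3 = 2pr^2 - 8p^2 - p + 1, LT = pr^2.

S(f_1,f_2): lcm = pq. S = 20/7p + q - 34/7.
  reduce S modulo (f_1, f_2, f_3):
  remainder q - 2 ≠ 0; add k_4 = q - 2 to the basis.

S(f_1,f_3): lcm = pqr^2. S = 4p^2q + 20/7pr^2 + 1/2pq - 34/7r^2 - 1/2q.
  reduce S modulo (f_1, f_2, f_3, k_4):
  remainder -2r^2 + 8 ≠ 0; add k_5 = -2r^2 + 8 to the basis.

The other S-polynomials (S(f_2,f_3), S(f_1,k_4), S(f_2,k_4), S(f_3,k_4), S(f_1,k_5), S(f_2,k_5), S(f_3,k_5), S(k_4,k_5)) all reduce to 0 modulo the current basis, so we have a Gröbner basis.
Inter-reduce: drop elements whose leading term is divisible by another's, tail-reduce, and make monic.
Reduced Gröbner basis: {r^2 - 4, p - 1, q - 2}.
Label its elements g_1 = r^2 - 4, g_2 = p - 1, g_3 = q - 2.

Reduce h = -12p^3 - 2pq + 11q - 6 modulo G:
  leading term p^3: subtract (-12p^2)·g_2 from -12p^3 - 2pq + 11q - 6 → -12p^2 - 2pq + 11q - 6
  leading term p^2: subtract (-12p)·g_2 from -12p^2 - 2pq + 11q - 6 → -2pq - 12p + 11q - 6
  leading term pq: subtract (-2q)·g_2 from -2pq - 12p + 11q - 6 → -12p + 9q - 6
  leading term p: subtract (-12)·g_2 from -12p + 9q - 6 → 9q - 18
  leading term q: subtract (9)·g_3 from 9q - 18 → 0
  normal form = 0.
Since the normal form is 0, h ∈ I.

-12p^3 - 2pq + 11q - 6 lies in I (it reduces to 0).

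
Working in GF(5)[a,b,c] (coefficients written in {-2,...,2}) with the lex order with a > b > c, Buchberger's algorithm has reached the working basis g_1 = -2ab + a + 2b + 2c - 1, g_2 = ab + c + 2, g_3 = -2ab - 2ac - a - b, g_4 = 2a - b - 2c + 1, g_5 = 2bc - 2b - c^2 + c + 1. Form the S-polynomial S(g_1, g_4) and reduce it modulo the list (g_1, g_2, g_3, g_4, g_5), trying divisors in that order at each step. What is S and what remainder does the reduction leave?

lcm(LM(g_1), LM(g_4)) = ab.
S = (lcm/LT(g_1))·g_1 − (lcm/LT(g_4))·g_4 = 2a - 2b^2 + bc + b - c - 2.
Reduce S modulo (g_1, g_2, g_3, g_4, g_5) in that order:
  leading term a: subtract (1)·g_4 from 2a - 2b^2 + bc + b - c - 2 → -2b^2 + bc + 2b + c + 2
  leading term b^2: no divisor's leading term divides it; move -2b^2 to the remainder.
  leading term bc: subtract (-2)·g_5 from bc + 2b + c + 2 → -2b - 2c^2 - 2c - 1
  leading term b: no divisor's leading term divides it; move -2b to the remainder.
  leading term c^2: no divisor's leading term divides it; move -2c^2 to the remainder.
  leading term c: no divisor's leading term divides it; move -2c to the remainder.
  leading term 1: no divisor's leading term divides it; move -1 to the remainder.
The remainder -2b^2 - 2b - 2c^2 - 2c - 1 is nonzero, so it would be added as the next basis element.

S(g_1, g_4) = 2a - 2b^2 + bc + b - c - 2; remainder on division = -2b^2 - 2b - 2c^2 - 2c - 1.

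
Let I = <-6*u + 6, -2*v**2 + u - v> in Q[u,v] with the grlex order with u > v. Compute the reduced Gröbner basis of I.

G = {v**2 + 1/2*v - 1/2, u - 1}

f_1 = -6*u + 6, LT = u.
f_2 = -2*v**2 + u - v, LT = v**2.

The S-polynomials (S(f_1,f_2)) all reduce to 0 modulo the current basis, so we have a Gröbner basis.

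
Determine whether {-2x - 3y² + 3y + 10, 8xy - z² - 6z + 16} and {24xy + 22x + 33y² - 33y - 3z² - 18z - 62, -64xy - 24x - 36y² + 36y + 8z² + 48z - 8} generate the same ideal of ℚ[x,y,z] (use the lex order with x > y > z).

Since reduced Gröbner bases are canonical representatives of ideals under a given ordering, it suffices to compute and compare them.
Buchberger on the first generating set:
f_1 = -2x - 3y² + 3y + 10, LT = x.
f_2 = 8xy - z² - 6z + 16, LT = xy.

S(f_1,f_2): lcm = xy. S = 3/2y³ - 3/2y² - 5y + ⅛z² + ¾z - 2.
  leading term y³: no divisor's leading term divides it; move 3/2y³ to the remainder.
  leading term y²: no divisor's leading term divides it; move -3/2y² to the remainder.
  leading term y: no divisor's leading term divides it; move -5y to the remainder.
  leading term z²: no divisor's leading term divides it; move ⅛z² to the remainder.
  leading term z: no divisor's leading term divides it; move ¾z to the remainder.
  leading term 1: no divisor's leading term divides it; move -2 to the remainder.
  remainder 3/2y³ - 3/2y² - 5y + ⅛z² + ¾z - 2 ≠ 0; add g_3 = 3/2y³ - 3/2y² - 5y + ⅛z² + ¾z - 2 to the basis.

The other S-polynomials (S(f_1,g_3), S(f_2,g_3)) all reduce to 0 modulo the current basis, so we have a Gröbner basis.
Inter-reduce: drop elements whose leading term is divisible by another's, tail-reduce, and make monic.
Reduced Gröbner basis: {x + 3/2y² - 3/2y - 5, y³ - y² - 10/3y + 1/12z² + ½z - 4/3}.

Buchberger on the second generating set:
h_1 = 24xy + 22x + 33y² - 33y - 3z² - 18z - 62, LT = xy.
h_2 = -64xy - 24x - 36y² + 36y + 8z² + 48z - 8, LT = xy.

S(h_1,h_2): lcm = xy. S = 13/24x + 13/16y² - 13/16y - 65/24.
  leading term x: no divisor's leading term divides it; move 13/24x to the remainder.
  leading term y²: no divisor's leading term divides it; move 13/16y² to the remainder.
  leading term y: no divisor's leading term divides it; move -13/16y to the remainder.
  leading term 1: no divisor's leading term divides it; move -65/24 to the remainder.
  remainder 13/24x + 13/16y² - 13/16y - 65/24 ≠ 0; add k_3 = 13/24x + 13/16y² - 13/16y - 65/24 to the basis.

S(h_1,k_3): lcm = xy. S = 11/12x - 3/2y³ + 23/8y² + 29/8y - ⅛z² - ¾z - 31/12.
  leading term x: subtract (22/13)·k_3 from 11/12x - 3/2y³ + 23/8y² + 29/8y - ⅛z² - ¾z - 31/12 → -3/2y³ + 3/2y² + 5y - ⅛z² - ¾z + 2
  leading term y³: no divisor's leading term divides it; move -3/2y³ to the remainder.
  leading term y²: no divisor's leading term divides it; move 3/2y² to the remainder.
  leading term y: no divisor's leading term divides it; move 5y to the remainder.
  leading term z²: no divisor's leading term divides it; move -⅛z² to the remainder.
  leading term z: no divisor's leading term divides it; move -¾z to the remainder.
  leading term 1: no divisor's leading term divides it; move 2 to the remainder.
  remainder -3/2y³ + 3/2y² + 5y - ⅛z² - ¾z + 2 ≠ 0; add k_4 = -3/2y³ + 3/2y² + 5y - ⅛z² - ¾z + 2 to the basis.

The other S-polynomials (S(h_2,k_3), S(h_1,k_4), S(h_2,k_4), S(k_3,k_4)) all reduce to 0 modulo the current basis, so we have a Gröbner basis.
Inter-reduce: drop elements whose leading term is divisible by another's, tail-reduce, and make monic.
Reduced Gröbner basis: {x + 3/2y² - 3/2y - 5, y³ - y² - 10/3y + 1/12z² + ½z - 4/3}.

These coincide, so the ideals are equal.

Yes, the ideals are equal.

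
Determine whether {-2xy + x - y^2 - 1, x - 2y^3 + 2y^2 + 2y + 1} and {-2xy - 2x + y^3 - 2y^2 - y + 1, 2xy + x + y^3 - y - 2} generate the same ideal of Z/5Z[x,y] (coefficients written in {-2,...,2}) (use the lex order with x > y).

Since reduced Gröbner bases are canonical representatives of ideals under a given ordering, it suffices to compute and compare them.
Buchberger on the first generating set:
f_1 = -2xy + x - y^2 - 1, LT = xy.
f_2 = x - 2y^3 + 2y^2 + 2y + 1, LT = x.

S(f_1,f_2): lcm = xy. S = 2x + 2y^4 - 2y^3 + y^2 - y - 2.
  leading term x: subtract (2)·f_2 from 2x + 2y^4 - 2y^3 + y^2 - y - 2 → 2y^4 + 2y^3 + 2y^2 + 1
  leading term y^4: no divisor's leading term divides it; move 2y^4 to the remainder.
  leading term y^3: no divisor's leading term divides it; move 2y^3 to the remainder.
  leading term y^2: no divisor's leading term divides it; move 2y^2 to the remainder.
  leading term 1: no divisor's leading term divides it; move 1 to the remainder.
  remainder 2y^4 + 2y^3 + 2y^2 + 1 ≠ 0; add g_3 = 2y^4 + 2y^3 + 2y^2 + 1 to the basis.

The other S-polynomials (S(f_1,g_3), S(f_2,g_3)) all reduce to 0 modulo the current basis, so we have a Gröbner basis.
Inter-reduce: drop elements whose leading term is divisible by another's, tail-reduce, and make monic.
Reduced Gröbner basis: {x - 2y^3 + 2y^2 + 2y + 1, y^4 + y^3 + y^2 - 2}.

Buchberger on the second generating set:
h_1 = -2xy - 2x + y^3 - 2y^2 - y + 1, LT = xy.
h_2 = 2xy + x + y^3 - y - 2, LT = xy.

S(h_1,h_2): lcm = xy. S = -2x - y^3 + y^2 + y - 2.
  leading term x: no divisor's leading term divides it; move -2x to the remainder.
  leading term y^3: no divisor's leading term divides it; move -y^3 to the remainder.
  leading term y^2: no divisor's leading term divides it; move y^2 to the remainder.
  leading term y: no divisor's leading term divides it; move y to the remainder.
  leading term 1: no divisor's leading term divides it; move -2 to the remainder.
  remainder -2x - y^3 + y^2 + y - 2 ≠ 0; add k_3 = -2x - y^3 + y^2 + y - 2 to the basis.

S(h_1,k_3): lcm = xy. S = x + 2y^4 - y^2 + 2y + 2.
  leading term x: subtract (2)·k_3 from x + 2y^4 - y^2 + 2y + 2 → 2y^4 + 2y^3 + 2y^2 + 1
  leading term y^4: no divisor's leading term divides it; move 2y^4 to the remainder.
  leading term y^3: no divisor's leading term divides it; move 2y^3 to the remainder.
  leading term y^2: no divisor's leading term divides it; move 2y^2 to the remainder.
  leading term 1: no divisor's leading term divides it; move 1 to the remainder.
  remainder 2y^4 + 2y^3 + 2y^2 + 1 ≠ 0; add k_4 = 2y^4 + 2y^3 + 2y^2 + 1 to the basis.

The other S-polynomials (S(h_2,k_3), S(h_1,k_4), S(h_2,k_4), S(k_3,k_4)) all reduce to 0 modulo the current basis, so we have a Gröbner basis.
Inter-reduce: drop elements whose leading term is divisible by another's, tail-reduce, and make monic.
Reduced Gröbner basis: {x - 2y^3 + 2y^2 + 2y + 1, y^4 + y^3 + y^2 - 2}.

Same reduced basis, so the two generating sets span the same ideal.

Yes, the ideals are equal.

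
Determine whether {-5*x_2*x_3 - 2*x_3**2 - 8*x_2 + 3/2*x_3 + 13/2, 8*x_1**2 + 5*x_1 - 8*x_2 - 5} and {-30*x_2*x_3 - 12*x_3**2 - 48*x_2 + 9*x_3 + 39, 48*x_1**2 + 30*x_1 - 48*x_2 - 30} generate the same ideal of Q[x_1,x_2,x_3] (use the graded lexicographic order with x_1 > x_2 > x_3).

Equality of ideals is decidable: compute both reduced Gröbner bases (unique for the ordering) and check whether they agree.
Buchberger on the first generating set:
f_1 = -5*x_2*x_3 - 2*x_3**2 - 8*x_2 + 3/2*x_3 + 13/2, LT = x_2*x_3.
f_2 = 8*x_1**2 + 5*x_1 - 8*x_2 - 5, LT = x_1**2.

The S-polynomials (S(f_1,f_2)) all reduce to 0 modulo the current basis, so we have a Gröbner basis.
Inter-reduce: drop elements whose leading term is divisible by another's, tail-reduce, and make monic.
Reduced Gröbner basis: {x_1**2 + 5/8*x_1 - x_2 - 5/8, x_2*x_3 + 2/5*x_3**2 + 8/5*x_2 - 3/10*x_3 - 13/10}.

Buchberger on the second generating set:
h_1 = -30*x_2*x_3 - 12*x_3**2 - 48*x_2 + 9*x_3 + 39, LT = x_2*x_3.
h_2 = 48*x_1**2 + 30*x_1 - 48*x_2 - 30, LT = x_1**2.

The S-polynomials (S(h_1,h_2)) all reduce to 0 modulo the current basis, so we have a Gröbner basis.
Inter-reduce: drop elements whose leading term is divisible by another's, tail-reduce, and make monic.
Reduced Gröbner basis: {x_1**2 + 5/8*x_1 - x_2 - 5/8, x_2*x_3 + 2/5*x_3**2 + 8/5*x_2 - 3/10*x_3 - 13/10}.

The two bases agree; hence the ideals are identical.

Yes, the ideals are equal.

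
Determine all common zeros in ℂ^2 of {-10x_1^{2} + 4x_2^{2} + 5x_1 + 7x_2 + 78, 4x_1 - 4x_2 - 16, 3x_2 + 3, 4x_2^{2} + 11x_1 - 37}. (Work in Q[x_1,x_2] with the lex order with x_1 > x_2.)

{(3, -1)}

Compute a lex Gröbner basis by Buchberger's algorithm.
f_1 = -10x_1^{2} + 5x_1 + 4x_2^{2} + 7x_2 + 78, LT = x_1^{2}.
f_2 = 4x_1 - 4x_2 - 16, LT = x_1.
f_3 = 3x_2 + 3, LT = x_2.
f_4 = 11x_1 + 4x_2^{2} - 37, LT = x_1.

The S-polynomials (S(f_1,f_2), S(f_1,f_3), S(f_1,f_4), S(f_2,f_3), S(f_2,f_4), S(f_3,f_4)) all reduce to 0 modulo the current basis, so we have a Gröbner basis.
Inter-reduce: drop elements whose leading term is divisible by another's, tail-reduce, and make monic.
Reduced Gröbner basis: {x_1 - 3, x_2 + 1}.

From the last basis element, x_2 + 1 = 0, so x_2 takes values in {-1}. Each choice, substituted upward through the basis, yields the corresponding point(s) of the solution set.
  x_2 = -1: the earlier basis element becomes x_1 - 3 = 0, giving x_1 = 3 — point (3, -1).
Substituting each solution back into the original system confirms all equations vanish.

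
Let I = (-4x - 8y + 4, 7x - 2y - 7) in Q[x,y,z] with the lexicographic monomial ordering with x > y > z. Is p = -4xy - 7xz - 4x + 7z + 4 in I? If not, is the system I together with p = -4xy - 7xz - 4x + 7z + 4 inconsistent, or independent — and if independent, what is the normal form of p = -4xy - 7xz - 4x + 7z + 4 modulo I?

-4xy - 7xz - 4x + 7z + 4 lies in I (it reduces to 0).

First compute the reduced Gröbner basis of I by Buchberger's algorithm.
f_1 = -4x - 8y + 4, LT = x.
f_2 = 7x - 2y - 7, LT = x.

S(f_1,f_2): lcm = x. S = 16/7y.
  leading term y: no divisor's leading term divides it; move 16/7y to the remainder.
  remainder 16/7y ≠ 0; add h_3 = 16/7y to the basis.

The other S-polynomials (S(f_1,h_3), S(f_2,h_3)) all reduce to 0 modulo the current basis, so we have a Gröbner basis.
Inter-reduce: drop elements whose leading term is divisible by another's, tail-reduce, and make monic.
Reduced Gröbner basis: {x - 1, y}.
Label its elements g_1 = x - 1, g_2 = y.

Reduce p = -4xy - 7xz - 4x + 7z + 4 modulo G:
  leading term xy: subtract (-4y)·g_1 from -4xy - 7xz - 4x + 7z + 4 → -7xz - 4x - 4y + 7z + 4
  leading term xz: subtract (-7z)·g_1 from -7xz - 4x - 4y + 7z + 4 → -4x - 4y + 4
  leading term x: subtract (-4)·g_1 from -4x - 4y + 4 → -4y
  leading term y: subtract (-4)·g_2 from -4y → 0
  normal form = 0.
Since the normal form is 0, p ∈ I.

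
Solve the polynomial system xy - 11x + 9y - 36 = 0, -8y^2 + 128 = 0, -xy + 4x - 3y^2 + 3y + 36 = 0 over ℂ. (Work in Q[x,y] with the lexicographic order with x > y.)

Compute a lex Gröbner basis by Buchberger's algorithm.
f_1 = xy - 11x + 9y - 36, LT = xy.
f_2 = -8y^2 + 128, LT = y^2.
f_3 = -xy + 4x - 3y^2 + 3y + 36, LT = xy.

S(f_1,f_2): lcm = xy^2. S = -11xy + 16x + 9y^2 - 36y.
  leading term xy: subtract (-11)·f_1 from -11xy + 16x + 9y^2 - 36y → -105x + 9y^2 + 63y - 396
  leading term x: no divisor's leading term divides it; move -105x to the remainder.
  leading term y^2: subtract (-9/8)·f_2 from 9y^2 + 63y - 396 → 63y - 252
  leading term y: no divisor's leading term divides it; move 63y to the remainder.
  leading term 1: no divisor's leading term divides it; move -252 to the remainder.
  remainder -105x + 63y - 252 ≠ 0; add h_4 = -105x + 63y - 252 to the basis.

S(f_1,f_3): lcm = xy. S = -7x - 3y^2 + 12y.
  leading term x: subtract (1/15)·h_4 from -7x - 3y^2 + 12y → -3y^2 + 39/5y + 84/5
  leading term y^2: subtract (3/8)·f_2 from -3y^2 + 39/5y + 84/5 → 39/5y - 156/5
  leading term y: no divisor's leading term divides it; move 39/5y to the remainder.
  leading term 1: no divisor's leading term divides it; move -156/5 to the remainder.
  remainder 39/5y - 156/5 ≠ 0; add h_5 = 39/5y - 156/5 to the basis.

The other S-polynomials (S(f_2,f_3), S(f_1,h_4), S(f_2,h_4), S(f_3,h_4), S(f_1,h_5), S(f_2,h_5), S(f_3,h_5), S(h_4,h_5)) all reduce to 0 modulo the current basis, so we have a Gröbner basis.
Inter-reduce: drop elements whose leading term is divisible by another's, tail-reduce, and make monic.
Reduced Gröbner basis: {x, y - 4}.

The lex basis is triangular: the last element involves only y. Solving y - 4 = 0 gives y ∈ {4}; substituting each value into the earlier elements determines the remaining variables.
  y = 4: the earlier basis element becomes x = 0, giving x = 0 — point (0, 4).

{(0, 4)}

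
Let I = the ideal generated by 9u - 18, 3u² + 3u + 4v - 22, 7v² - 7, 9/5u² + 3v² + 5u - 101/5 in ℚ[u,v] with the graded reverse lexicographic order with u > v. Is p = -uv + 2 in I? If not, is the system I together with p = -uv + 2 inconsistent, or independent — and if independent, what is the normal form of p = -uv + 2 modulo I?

-uv + 2 lies in I (it reduces to 0).

First compute the reduced Gröbner basis of I by Buchberger's algorithm.
f_1 = 9u - 18, LT = u.
f_2 = 3u² + 3u + 4v - 22, LT = u².
f_3 = 7v² - 7, LT = v².
f_4 = 9/5u² + 3v² + 5u - 101/5, LT = u².

S(f_1,f_2): lcm = u². S = -3u - 4/3v + 22/3.
  leading term u: subtract (-⅓)·f_1 from -3u - 4/3v + 22/3 → -4/3v + 4/3
  leading term v: no divisor's leading term divides it; move -4/3v to the remainder.
  leading term 1: no divisor's leading term divides it; move 4/3 to the remainder.
  remainder -4/3v + 4/3 ≠ 0; add h_5 = -4/3v + 4/3 to the basis.

The other S-polynomials (S(f_1,f_3), S(f_1,f_4), S(f_2,f_3), S(f_2,f_4), S(f_3,f_4), S(f_1,h_5), S(f_2,h_5), S(f_3,h_5), S(f_4,h_5)) all reduce to 0 modulo the current basis, so we have a Gröbner basis.
Inter-reduce: drop elements whose leading term is divisible by another's, tail-reduce, and make monic.
Reduced Gröbner basis: {u - 2, v - 1}.
Label its elements g_1 = u - 2, g_2 = v - 1.

Reduce p = -uv + 2 modulo G:
  leading term uv: subtract (-v)·g_1 from -uv + 2 → -2v + 2
  leading term v: subtract (-2)·g_2 from -2v + 2 → 0
  normal form = 0.
Since the normal form is 0, p ∈ I.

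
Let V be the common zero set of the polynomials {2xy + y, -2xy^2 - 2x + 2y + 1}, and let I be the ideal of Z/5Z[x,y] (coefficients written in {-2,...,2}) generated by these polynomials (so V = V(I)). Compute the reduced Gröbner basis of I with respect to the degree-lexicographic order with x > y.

G = {x^2 + 1, xy - 2y, y^2 - 2x + 2y + 1}

Buchberger's algorithm terminates because the ascending chain of leading-term ideals stabilizes.

f_1 = 2xy + y, LT = xy.
f_2 = -2xy^2 - 2x + 2y + 1, LT = xy^2.

S(f_1,f_2): lcm = xy^2. S = -2y^2 - x + y - 2.
  reduce S modulo (f_1, f_2):
  remainder -2y^2 - x + y - 2 ≠ 0; add g_3 = -2y^2 - x + y - 2 to the basis.

S(f_1,g_3): lcm = xy^2. S = 2x^2 - 2xy - 2y^2 - x.
  reduce S modulo (f_1, f_2, g_3):
  remainder 2x^2 + 2 ≠ 0; add g_4 = 2x^2 + 2 to the basis.

The other S-polynomials (S(f_2,g_3), S(f_1,g_4), S(f_2,g_4), S(g_3,g_4)) all reduce to 0 modulo the current basis, so we have a Gröbner basis.
Inter-reduce: drop elements whose leading term is divisible by another's, tail-reduce, and make monic.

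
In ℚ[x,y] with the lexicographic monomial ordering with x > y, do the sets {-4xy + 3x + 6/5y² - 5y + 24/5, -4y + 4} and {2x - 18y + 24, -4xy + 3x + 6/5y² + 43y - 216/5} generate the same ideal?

No, the ideals differ.

Equality of ideals is decidable: compute both reduced Gröbner bases (unique for the ordering) and check whether they agree.
Buchberger on the first generating set:
f_1 = -4xy + 3x + 6/5y² - 5y + 24/5, LT = xy.
f_2 = -4y + 4, LT = y.

S(f_1,f_2): lcm = xy. S = ¼x - 3/10y² + 5/4y - 6/5.
  reduce S modulo (f_1, f_2):
  remainder ¼x - ¼ ≠ 0; add g_3 = ¼x - ¼ to the basis.

The other S-polynomials (S(f_1,g_3), S(f_2,g_3)) all reduce to 0 modulo the current basis, so we have a Gröbner basis.
Inter-reduce: drop elements whose leading term is divisible by another's, tail-reduce, and make monic.
Reduced Gröbner basis: {x - 1, y - 1}.

Buchberger on the second generating set:
h_1 = 2x - 18y + 24, LT = x.
h_2 = -4xy + 3x + 6/5y² + 43y - 216/5, LT = xy.

S(h_1,h_2): lcm = xy. S = ¾x - 87/10y² + 91/4y - 54/5.
  reduce S modulo (h_1, h_2):
  remainder -87/10y² + 59/2y - 99/5 ≠ 0; add k_3 = -87/10y² + 59/2y - 99/5 to the basis.

The other S-polynomials (S(h_1,k_3), S(h_2,k_3)) all reduce to 0 modulo the current basis, so we have a Gröbner basis.
Inter-reduce: drop elements whose leading term is divisible by another's, tail-reduce, and make monic.
Reduced Gröbner basis: {x - 9y + 12, y² - 295/87y + 66/29}.

Since the reduced bases disagree, the two ideals are not the same.
The choice of monomial ordering does not affect the verdict — as long as both bases are computed under the same ordering, their equality decides ideal equality.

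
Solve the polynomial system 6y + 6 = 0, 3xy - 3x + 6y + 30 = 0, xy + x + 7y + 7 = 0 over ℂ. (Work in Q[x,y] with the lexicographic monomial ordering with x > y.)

Compute a lex Gröbner basis by Buchberger's algorithm.
f_1 = 6y + 6, LT = y.
f_2 = 3xy - 3x + 6y + 30, LT = xy.
f_3 = xy + x + 7y + 7, LT = xy.

S(f_1,f_2): lcm = xy. S = 2x - 2y - 10.
  leading term x: no divisor's leading term divides it; move 2x to the remainder.
  leading term y: subtract (-1/3)·f_1 from -2y - 10 → -8
  leading term 1: no divisor's leading term divides it; move -8 to the remainder.
  remainder 2x - 8 ≠ 0; add h_4 = 2x - 8 to the basis.

The other S-polynomials (S(f_1,f_3), S(f_2,f_3), S(f_1,h_4), S(f_2,h_4), S(f_3,h_4)) all reduce to 0 modulo the current basis, so we have a Gröbner basis.
Inter-reduce: drop elements whose leading term is divisible by another's, tail-reduce, and make monic.
Reduced Gröbner basis: {x - 4, y + 1}.

The lex basis is triangular: the last element involves only y. Solving y + 1 = 0 gives y ∈ {-1}; substituting each value into the earlier elements determines the remaining variables.
  y = -1: the earlier basis element becomes x - 4 = 0, giving x = 4 — point (4, -1).
Each listed point satisfies every original equation (direct substitution).

{(4, -1)}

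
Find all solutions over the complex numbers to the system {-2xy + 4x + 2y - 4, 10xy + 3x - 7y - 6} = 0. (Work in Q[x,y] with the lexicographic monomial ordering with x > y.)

{(1, 1), (20/23, 2)}

Compute a lex Gröbner basis by Buchberger's algorithm.
f_1 = -2xy + 4x + 2y - 4, LT = xy.
f_2 = 10xy + 3x - 7y - 6, LT = xy.

S(f_1,f_2): lcm = xy. S = -\tfrac{23}{10}x - \tfrac{3}{10}y + \tfrac{13}{5}.
  leading term x: no divisor's leading term divides it; move -\tfrac{23}{10}x to the remainder.
  leading term y: no divisor's leading term divides it; move -\tfrac{3}{10}y to the remainder.
  leading term 1: no divisor's leading term divides it; move \tfrac{13}{5} to the remainder.
  remainder -\tfrac{23}{10}x - \tfrac{3}{10}y + \tfrac{13}{5} ≠ 0; add h_3 = -\tfrac{23}{10}x - \tfrac{3}{10}y + \tfrac{13}{5} to the basis.

S(f_1,h_3): lcm = xy. S = -2x - \tfrac{3}{23}y^{2} + \tfrac{3}{23}y + 2.
  leading term x: subtract (\tfrac{20}{23})·h_3 from -2x - \tfrac{3}{23}y^{2} + \tfrac{3}{23}y + 2 → -\tfrac{3}{23}y^{2} + \tfrac{9}{23}y - \tfrac{6}{23}
  leading term y^{2}: no divisor's leading term divides it; move -\tfrac{3}{23}y^{2} to the remainder.
  leading term y: no divisor's leading term divides it; move \tfrac{9}{23}y to the remainder.
  leading term 1: no divisor's leading term divides it; move -\tfrac{6}{23} to the remainder.
  remainder -\tfrac{3}{23}y^{2} + \tfrac{9}{23}y - \tfrac{6}{23} ≠ 0; add h_4 = -\tfrac{3}{23}y^{2} + \tfrac{9}{23}y - \tfrac{6}{23} to the basis.

The other S-polynomials (S(f_2,h_3), S(f_1,h_4), S(f_2,h_4), S(h_3,h_4)) all reduce to 0 modulo the current basis, so we have a Gröbner basis.
Inter-reduce: drop elements whose leading term is divisible by another's, tail-reduce, and make monic.
Reduced Gröbner basis: {x + \tfrac{3}{23}y - \tfrac{26}{23}, y^{2} - 3y + 2}.

Since the basis is lex-ordered, y^{2} - 3y + 2 is univariate in y. Its roots are {1, 2}. Back-substituting each root into the other basis elements fixes the other coordinates.
  y = 1: the earlier basis element becomes x - 1 = 0, giving x = 1 — point (1, 1).
  y = 2: the earlier basis element becomes x - \tfrac{20}{23} = 0, giving x = 20/23 — point (20/23, 2).
Check: every point annihilates each of the original generators.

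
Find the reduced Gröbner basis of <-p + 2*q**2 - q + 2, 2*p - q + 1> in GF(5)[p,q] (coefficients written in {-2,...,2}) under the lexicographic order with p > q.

G = {p + 2*q - 2, q**2 - 2*q}

f_1 = -p + 2*q**2 - q + 2, LT = p.
f_2 = 2*p - q + 1, LT = p.

S(f_1,f_2): lcm = p. S = -2*q**2 - q.
  leading term q**2: no divisor's leading term divides it; move -2*q**2 to the remainder.
  leading term q: no divisor's leading term divides it; move -q to the remainder.
  remainder -2*q**2 - q ≠ 0; add g_3 = -2*q**2 - q to the basis.

S(f_1,g_3): leading monomials are coprime, so the S-polynomial reduces to 0 (Buchberger's first criterion).
S(f_2,g_3): leading monomials are coprime, so the S-polynomial reduces to 0 (Buchberger's first criterion).
Every S-polynomial of the final basis reduces to 0, so we have a Gröbner basis.
Inter-reduce: drop elements whose leading term is divisible by another's, tail-reduce, and make monic.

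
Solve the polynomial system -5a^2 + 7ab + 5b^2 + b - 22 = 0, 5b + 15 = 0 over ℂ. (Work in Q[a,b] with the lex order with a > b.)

{(-5, -3), (4/5, -3)}

Compute a lex Gröbner basis by Buchberger's algorithm.
f_1 = -5a^2 + 7ab + 5b^2 + b - 22, LT = a^2.
f_2 = 5b + 15, LT = b.

The S-polynomials (S(f_1,f_2)) all reduce to 0 modulo the current basis, so we have a Gröbner basis.
Inter-reduce: drop elements whose leading term is divisible by another's, tail-reduce, and make monic.
Reduced Gröbner basis: {a^2 + 21/5a - 4, b + 3}.

The lex basis is triangular: the last element involves only b. Solving b + 3 = 0 gives b ∈ {-3}; substituting each value into the earlier elements determines the remaining variables.
  b = -3: the earlier basis element becomes a^2 + 21/5a - 4 = 0, giving a = -5, 4/5 — points (-5, -3), (4/5, -3).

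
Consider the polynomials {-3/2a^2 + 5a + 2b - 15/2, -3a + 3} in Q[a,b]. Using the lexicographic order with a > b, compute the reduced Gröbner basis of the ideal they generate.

Buchberger's algorithm terminates because the ascending chain of leading-term ideals stabilizes.

f_1 = -3/2a^2 + 5a + 2b - 15/2, LT = a^2.
f_2 = -3a + 3, LT = a.

S(f_1,f_2): lcm = a^2. S = -7/3a - 4/3b + 5.
  leading term a: subtract (7/9)·f_2 from -7/3a - 4/3b + 5 → -4/3b + 8/3
  leading term b: no divisor's leading term divides it; move -4/3b to the remainder.
  leading term 1: no divisor's leading term divides it; move 8/3 to the remainder.
  remainder -4/3b + 8/3 ≠ 0; add g_3 = -4/3b + 8/3 to the basis.

S(f_1,g_3): leading monomials are coprime, so the S-polynomial reduces to 0 (Buchberger's first criterion).
S(f_2,g_3): leading monomials are coprime, so the S-polynomial reduces to 0 (Buchberger's first criterion).
Every S-polynomial of the final basis reduces to 0, so we have a Gröbner basis.
Inter-reduce: drop elements whose leading term is divisible by another's, tail-reduce, and make monic.

G = {a - 1, b - 2}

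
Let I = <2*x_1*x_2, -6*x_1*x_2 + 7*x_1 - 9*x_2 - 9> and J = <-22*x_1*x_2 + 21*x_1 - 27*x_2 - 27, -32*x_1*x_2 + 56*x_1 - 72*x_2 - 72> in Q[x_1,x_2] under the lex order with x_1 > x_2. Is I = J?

Two ideals are equal iff their reduced Gröbner bases coincide (the reduced basis is unique for a fixed ordering).
Buchberger on the first generating set:
f_1 = 2*x_1*x_2, LT = x_1*x_2.
f_2 = -6*x_1*x_2 + 7*x_1 - 9*x_2 - 9, LT = x_1*x_2.

S(f_1,f_2): lcm = x_1*x_2. S = 7/6*x_1 - 3/2*x_2 - 3/2.
  leading term x_1: no divisor's leading term divides it; move 7/6*x_1 to the remainder.
  leading term x_2: no divisor's leading term divides it; move -3/2*x_2 to the remainder.
  leading term 1: no divisor's leading term divides it; move -3/2 to the remainder.
  remainder 7/6*x_1 - 3/2*x_2 - 3/2 ≠ 0; add g_3 = 7/6*x_1 - 3/2*x_2 - 3/2 to the basis.

S(f_1,g_3): lcm = x_1*x_2. S = 9/7*x_2**2 + 9/7*x_2.
  leading term x_2**2: no divisor's leading term divides it; move 9/7*x_2**2 to the remainder.
  leading term x_2: no divisor's leading term divides it; move 9/7*x_2 to the remainder.
  remainder 9/7*x_2**2 + 9/7*x_2 ≠ 0; add g_4 = 9/7*x_2**2 + 9/7*x_2 to the basis.

The other S-polynomials (S(f_2,g_3), S(f_1,g_4), S(f_2,g_4), S(g_3,g_4)) all reduce to 0 modulo the current basis, so we have a Gröbner basis.
Inter-reduce: drop elements whose leading term is divisible by another's, tail-reduce, and make monic.
Reduced Gröbner basis: {x_1 - 9/7*x_2 - 9/7, x_2**2 + x_2}.

Buchberger on the second generating set:
h_1 = -22*x_1*x_2 + 21*x_1 - 27*x_2 - 27, LT = x_1*x_2.
h_2 = -32*x_1*x_2 + 56*x_1 - 72*x_2 - 72, LT = x_1*x_2.

S(h_1,h_2): lcm = x_1*x_2. S = 35/44*x_1 - 45/44*x_2 - 45/44.
  leading term x_1: no divisor's leading term divides it; move 35/44*x_1 to the remainder.
  leading term x_2: no divisor's leading term divides it; move -45/44*x_2 to the remainder.
  leading term 1: no divisor's leading term divides it; move -45/44 to the remainder.
  remainder 35/44*x_1 - 45/44*x_2 - 45/44 ≠ 0; add k_3 = 35/44*x_1 - 45/44*x_2 - 45/44 to the basis.

S(h_1,k_3): lcm = x_1*x_2. S = -21/22*x_1 + 9/7*x_2**2 + 387/154*x_2 + 27/22.
  leading term x_1: subtract (-6/5)·k_3 from -21/22*x_1 + 9/7*x_2**2 + 387/154*x_2 + 27/22 → 9/7*x_2**2 + 9/7*x_2
  leading term x_2**2: no divisor's leading term divides it; move 9/7*x_2**2 to the remainder.
  leading term x_2: no divisor's leading term divides it; move 9/7*x_2 to the remainder.
  remainder 9/7*x_2**2 + 9/7*x_2 ≠ 0; add k_4 = 9/7*x_2**2 + 9/7*x_2 to the basis.

The other S-polynomials (S(h_2,k_3), S(h_1,k_4), S(h_2,k_4), S(k_3,k_4)) all reduce to 0 modulo the current basis, so we have a Gröbner basis.
Inter-reduce: drop elements whose leading term is divisible by another's, tail-reduce, and make monic.
Reduced Gröbner basis: {x_1 - 9/7*x_2 - 9/7, x_2**2 + x_2}.

These coincide, so the ideals are equal.

Yes, the ideals are equal.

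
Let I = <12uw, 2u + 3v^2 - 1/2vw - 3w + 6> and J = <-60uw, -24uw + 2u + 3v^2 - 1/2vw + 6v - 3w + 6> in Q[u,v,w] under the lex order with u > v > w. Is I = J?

No, the ideals differ.

Two ideals are equal iff their reduced Gröbner bases coincide (the reduced basis is unique for a fixed ordering).
Buchberger on the first generating set:
f_1 = 12uw, LT = uw.
f_2 = 2u + 3v^2 - 1/2vw - 3w + 6, LT = u.

S(f_1,f_2): lcm = uw. S = -3/2v^2w + 1/4vw^2 + 3/2w^2 - 3w.
  reduce S modulo (f_1, f_2):
  remainder -3/2v^2w + 1/4vw^2 + 3/2w^2 - 3w ≠ 0; add g_3 = -3/2v^2w + 1/4vw^2 + 3/2w^2 - 3w to the basis.

The other S-polynomials (S(f_1,g_3), S(f_2,g_3)) all reduce to 0 modulo the current basis, so we have a Gröbner basis.
Inter-reduce: drop elements whose leading term is divisible by another's, tail-reduce, and make monic.
Reduced Gröbner basis: {u + 3/2v^2 - 1/4vw - 3/2w + 3, v^2w - 1/6vw^2 - w^2 + 2w}.

Buchberger on the second generating set:
h_1 = -60uw, LT = uw.
h_2 = -24uw + 2u + 3v^2 - 1/2vw + 6v - 3w + 6, LT = uw.

S(h_1,h_2): lcm = uw. S = 1/12u + 1/8v^2 - 1/48vw + 1/4v - 1/8w + 1/4.
  reduce S modulo (h_1, h_2):
  remainder 1/12u + 1/8v^2 - 1/48vw + 1/4v - 1/8w + 1/4 ≠ 0; add k_3 = 1/12u + 1/8v^2 - 1/48vw + 1/4v - 1/8w + 1/4 to the basis.

S(h_1,k_3): lcm = uw. S = -3/2v^2w + 1/4vw^2 - 3vw + 3/2w^2 - 3w.
  reduce S modulo (h_1, h_2, k_3):
  remainder -3/2v^2w + 1/4vw^2 - 3vw + 3/2w^2 - 3w ≠ 0; add k_4 = -3/2v^2w + 1/4vw^2 - 3vw + 3/2w^2 - 3w to the basis.

The other S-polynomials (S(h_2,k_3), S(h_1,k_4), S(h_2,k_4), S(k_3,k_4)) all reduce to 0 modulo the current basis, so we have a Gröbner basis.
Inter-reduce: drop elements whose leading term is divisible by another's, tail-reduce, and make monic.
Reduced Gröbner basis: {u + 3/2v^2 - 1/4vw + 3v - 3/2w + 3, v^2w - 1/6vw^2 + 2vw - w^2 + 2w}.

The bases are distinct; the ideals are different.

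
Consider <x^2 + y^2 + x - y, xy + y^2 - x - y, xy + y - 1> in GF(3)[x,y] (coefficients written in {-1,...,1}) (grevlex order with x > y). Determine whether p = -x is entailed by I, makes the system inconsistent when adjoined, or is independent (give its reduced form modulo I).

First compute the reduced Gröbner basis of I by Buchberger's algorithm.
f_1 = x^2 + y^2 + x - y, LT = x^2.
f_2 = xy + y^2 - x - y, LT = xy.
f_3 = xy + y - 1, LT = xy.

S(f_1,f_2): lcm = x^2y. S = -xy^2 + y^3 + x^2 - xy - y^2.
  reduce S modulo (f_1, f_2, f_3):
  remainder -y^3 - y^2 - y ≠ 0; add h_4 = -y^3 - y^2 - y to the basis.

S(f_1,f_3): lcm = x^2y. S = y^3 - y^2 + x.
  reduce S modulo (f_1, f_2, f_3, h_4):
  remainder y^2 + x - y ≠ 0; add h_5 = y^2 + x - y to the basis.

S(f_2,f_3): lcm = xy. S = y^2 - x + y + 1.
  reduce S modulo (f_1, f_2, f_3, h_4, h_5):
  remainder x - y + 1 ≠ 0; add h_6 = x - y + 1 to the basis.

S(f_2,h_5): lcm = xy^2. S = y^3 - x^2 - y^2.
  reduce S modulo (f_1, f_2, f_3, h_4, h_5, h_6):
  remainder -y + 1 ≠ 0; add h_7 = -y + 1 to the basis.

The other S-polynomials (S(f_1,h_4), S(f_2,h_4), S(f_3,h_4), S(f_1,h_5), S(f_3,h_5), S(h_4,h_5), S(f_1,h_6), S(f_2,h_6), S(f_3,h_6), S(h_4,h_6), S(h_5,h_6), S(f_1,h_7), S(f_2,h_7), S(f_3,h_7), S(h_4,h_7), S(h_5,h_7), S(h_6,h_7)) all reduce to 0 modulo the current basis, so we have a Gröbner basis.
Inter-reduce: drop elements whose leading term is divisible by another's, tail-reduce, and make monic.
Reduced Gröbner basis: {x, y - 1}.
Label its elements g_1 = x, g_2 = y - 1.

Reduce p = -x modulo G:
  leading term x: subtract (-1)·g_1 from -x → 0
  normal form = 0.
Since the normal form is 0, p ∈ I.

Ideal membership is decidable via reduction modulo a Gröbner basis.

-x lies in I (it reduces to 0).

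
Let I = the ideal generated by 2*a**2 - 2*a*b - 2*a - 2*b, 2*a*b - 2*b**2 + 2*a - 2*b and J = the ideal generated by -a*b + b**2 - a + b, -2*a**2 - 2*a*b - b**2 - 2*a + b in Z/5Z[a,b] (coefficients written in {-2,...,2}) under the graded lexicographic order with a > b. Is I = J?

Yes, the ideals are equal.

Two ideals are equal iff their reduced Gröbner bases coincide (the reduced basis is unique for a fixed ordering).
Buchberger on the first generating set:
f_1 = 2*a**2 - 2*a*b - 2*a - 2*b, LT = a**2.
f_2 = 2*a*b - 2*b**2 + 2*a - 2*b, LT = a*b.

S(f_1,f_2): lcm = a**2*b. S = -a**2 - b**2.
  reduce S modulo (f_1, f_2):
  remainder -2*b**2 - 2*b ≠ 0; add g_3 = -2*b**2 - 2*b to the basis.

The other S-polynomials (S(f_1,g_3), S(f_2,g_3)) all reduce to 0 modulo the current basis, so we have a Gröbner basis.
Inter-reduce: drop elements whose leading term is divisible by another's, tail-reduce, and make monic.
Reduced Gröbner basis: {a**2 - b, a*b + a, b**2 + b}.

Buchberger on the second generating set:
h_1 = -a*b + b**2 - a + b, LT = a*b.
h_2 = -2*a**2 - 2*a*b - b**2 - 2*a + b, LT = a**2.

S(h_1,h_2): lcm = a**2*b. S = -2*a*b**2 + 2*b**3 + a**2 - 2*a*b - 2*b**2.
  reduce S modulo (h_1, h_2):
  remainder 2*b**2 + 2*b ≠ 0; add k_3 = 2*b**2 + 2*b to the basis.

The other S-polynomials (S(h_1,k_3), S(h_2,k_3)) all reduce to 0 modulo the current basis, so we have a Gröbner basis.
Inter-reduce: drop elements whose leading term is divisible by another's, tail-reduce, and make monic.
Reduced Gröbner basis: {a**2 - b, a*b + a, b**2 + b}.

The two bases agree; hence the ideals are identical.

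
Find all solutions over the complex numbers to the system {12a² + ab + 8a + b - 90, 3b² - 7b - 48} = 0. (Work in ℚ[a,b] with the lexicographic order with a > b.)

{(-3, -3), (31/12, -3), (-5/9 + sqrt(2386)/18, 16/3), (-sqrt(2386)/18 - 5/9, 16/3)}

Compute a lex Gröbner basis by Buchberger's algorithm.
f_1 = 12a² + ab + 8a + b - 90, LT = a².
f_2 = 3b² - 7b - 48, LT = b².

The S-polynomials (S(f_1,f_2)) all reduce to 0 modulo the current basis, so we have a Gröbner basis.
Inter-reduce: drop elements whose leading term is divisible by another's, tail-reduce, and make monic.
Reduced Gröbner basis: {a² + 1/12ab + ⅔a + 1/12b - 15/2, b² - 7/3b - 16}.

From the last basis element, b² - 7/3b - 16 = 0, so b takes values in {-3, 16/3}. Each choice, substituted upward through the basis, yields the corresponding point(s) of the solution set.
  b = -3: the earlier basis element becomes a² + 5/12a - 31/4 = 0, giving a = -3, 31/12 — points (-3, -3), (31/12, -3).
  b = 16/3: the earlier basis element becomes a² + 10/9a - 127/18 = 0, giving a = -5/9 + sqrt(2386)/18, -sqrt(2386)/18 - 5/9 — points (-5/9 + sqrt(2386)/18, 16/3), (-sqrt(2386)/18 - 5/9, 16/3).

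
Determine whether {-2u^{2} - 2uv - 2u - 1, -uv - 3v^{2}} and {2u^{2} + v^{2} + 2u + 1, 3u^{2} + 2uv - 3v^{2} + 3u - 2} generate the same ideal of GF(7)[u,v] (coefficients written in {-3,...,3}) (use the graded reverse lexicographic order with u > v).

Yes, the ideals are equal.

Equality of ideals is decidable: compute both reduced Gröbner bases (unique for the ordering) and check whether they agree.
Buchberger on the first generating set:
f_1 = -2u^{2} - 2uv - 2u - 1, LT = u^{2}.
f_2 = -uv - 3v^{2}, LT = uv.

S(f_1,f_2): lcm = u^{2}v. S = -2uv^{2} + uv - 3v.
  reduce S modulo (f_1, f_2):
  remainder -v^{3} - 3v^{2} - 3v ≠ 0; add g_3 = -v^{3} - 3v^{2} - 3v to the basis.

The other S-polynomials (S(f_1,g_3), S(f_2,g_3)) all reduce to 0 modulo the current basis, so we have a Gröbner basis.
Inter-reduce: drop elements whose leading term is divisible by another's, tail-reduce, and make monic.
Reduced Gröbner basis: {v^{3} + 3v^{2} + 3v, u^{2} - 3v^{2} + u - 3, uv + 3v^{2}}.

Buchberger on the second generating set:
h_1 = 2u^{2} + v^{2} + 2u + 1, LT = u^{2}.
h_2 = 3u^{2} + 2uv - 3v^{2} + 3u - 2, LT = u^{2}.

S(h_1,h_2): lcm = u^{2}. S = -3uv - 2v^{2}.
  reduce S modulo (h_1, h_2):
  remainder -3uv - 2v^{2} ≠ 0; add k_3 = -3uv - 2v^{2} to the basis.

S(h_1,k_3): lcm = u^{2}v. S = -3uv^{2} - 3v^{3} + uv - 3v.
  reduce S modulo (h_1, h_2, k_3):
  remainder -v^{3} - 3v^{2} - 3v ≠ 0; add k_4 = -v^{3} - 3v^{2} - 3v to the basis.

The other S-polynomials (S(h_2,k_3), S(h_1,k_4), S(h_2,k_4), S(k_3,k_4)) all reduce to 0 modulo the current basis, so we have a Gröbner basis.
Inter-reduce: drop elements whose leading term is divisible by another's, tail-reduce, and make monic.
Reduced Gröbner basis: {v^{3} + 3v^{2} + 3v, u^{2} - 3v^{2} + u - 3, uv + 3v^{2}}.

Same reduced basis, so the two generating sets span the same ideal.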